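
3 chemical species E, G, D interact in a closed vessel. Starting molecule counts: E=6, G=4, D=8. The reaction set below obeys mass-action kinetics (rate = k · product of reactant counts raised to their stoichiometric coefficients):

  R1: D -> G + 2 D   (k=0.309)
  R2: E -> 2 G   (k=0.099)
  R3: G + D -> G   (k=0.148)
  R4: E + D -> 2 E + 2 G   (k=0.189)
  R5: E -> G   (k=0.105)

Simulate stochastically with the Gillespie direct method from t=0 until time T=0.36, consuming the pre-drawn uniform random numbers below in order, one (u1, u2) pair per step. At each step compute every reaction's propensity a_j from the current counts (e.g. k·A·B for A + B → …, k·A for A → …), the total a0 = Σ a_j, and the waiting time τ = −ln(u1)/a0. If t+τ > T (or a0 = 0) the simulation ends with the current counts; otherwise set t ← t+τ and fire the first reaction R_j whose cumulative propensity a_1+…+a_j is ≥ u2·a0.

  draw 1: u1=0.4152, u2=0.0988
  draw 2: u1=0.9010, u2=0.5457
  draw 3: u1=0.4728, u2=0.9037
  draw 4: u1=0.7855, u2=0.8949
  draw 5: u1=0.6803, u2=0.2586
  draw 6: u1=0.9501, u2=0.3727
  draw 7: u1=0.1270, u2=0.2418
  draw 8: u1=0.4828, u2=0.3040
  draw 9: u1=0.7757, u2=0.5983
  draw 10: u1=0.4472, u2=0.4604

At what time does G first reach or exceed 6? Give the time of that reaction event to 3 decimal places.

t=0.000: E=6 G=4 D=8
Draw 1: a1=2.472, a2=0.594, a3=4.736, a4=9.072, a5=0.630, a0=17.504; τ=−ln(0.4152)/17.504=0.050 → t=0.050; u2·a0=0.0988·17.504=1.729 ≤ a1=2.472 → R1 fires; E=6 G=5 D=9
Draw 2: a1=2.781, a2=0.594, a3=6.660, a4=10.206, a5=0.630, a0=20.871; τ=−ln(0.9010)/20.871=0.005 → t=0.055; u2·a0=0.5457·20.871=11.389; a1+…+a3=10.035 < 11.389 ≤ a1+…+a4=20.241 → R4 fires; E=7 G=7 D=8
Draw 3: a1=2.472, a2=0.693, a3=8.288, a4=10.584, a5=0.735, a0=22.772; τ=−ln(0.4728)/22.772=0.033 → t=0.088; u2·a0=0.9037·22.772=20.579; a1+…+a3=11.453 < 20.579 ≤ a1+…+a4=22.037 → R4 fires; E=8 G=9 D=7
Draw 4: a1=2.163, a2=0.792, a3=9.324, a4=10.584, a5=0.840, a0=23.703; τ=−ln(0.7855)/23.703=0.010 → t=0.098; u2·a0=0.8949·23.703=21.212; a1+…+a3=12.279 < 21.212 ≤ a1+…+a4=22.863 → R4 fires; E=9 G=11 D=6
Draw 5: a1=1.854, a2=0.891, a3=9.768, a4=10.206, a5=0.945, a0=23.664; τ=−ln(0.6803)/23.664=0.016 → t=0.115; u2·a0=0.2586·23.664=6.120; a1+a2=2.745 < 6.120 ≤ a1+…+a3=12.513 → R3 fires; E=9 G=11 D=5
Draw 6: a1=1.545, a2=0.891, a3=8.140, a4=8.505, a5=0.945, a0=20.026; τ=−ln(0.9501)/20.026=0.003 → t=0.117; u2·a0=0.3727·20.026=7.464; a1+a2=2.436 < 7.464 ≤ a1+…+a3=10.576 → R3 fires; E=9 G=11 D=4
Draw 7: a1=1.236, a2=0.891, a3=6.512, a4=6.804, a5=0.945, a0=16.388; τ=−ln(0.1270)/16.388=0.126 → t=0.243; u2·a0=0.2418·16.388=3.963; a1+a2=2.127 < 3.963 ≤ a1+…+a3=8.639 → R3 fires; E=9 G=11 D=3
Draw 8: a1=0.927, a2=0.891, a3=4.884, a4=5.103, a5=0.945, a0=12.750; τ=−ln(0.4828)/12.750=0.057 → t=0.300; u2·a0=0.3040·12.750=3.876; a1+a2=1.818 < 3.876 ≤ a1+…+a3=6.702 → R3 fires; E=9 G=11 D=2
Draw 9: a1=0.618, a2=0.891, a3=3.256, a4=3.402, a5=0.945, a0=9.112; τ=−ln(0.7757)/9.112=0.028 → t=0.328; u2·a0=0.5983·9.112=5.452; a1+…+a3=4.765 < 5.452 ≤ a1+…+a4=8.167 → R4 fires; E=10 G=13 D=1
Draw 10: a1=0.309, a2=0.990, a3=1.924, a4=1.890, a5=1.050, a0=6.163; τ=−ln(0.4472)/6.163=0.131 → t=0.459 > T=0.36: stop.
G first becomes ≥ 6 when it reaches 7 at the event at t=0.055.

Threshold first reached at t = 0.055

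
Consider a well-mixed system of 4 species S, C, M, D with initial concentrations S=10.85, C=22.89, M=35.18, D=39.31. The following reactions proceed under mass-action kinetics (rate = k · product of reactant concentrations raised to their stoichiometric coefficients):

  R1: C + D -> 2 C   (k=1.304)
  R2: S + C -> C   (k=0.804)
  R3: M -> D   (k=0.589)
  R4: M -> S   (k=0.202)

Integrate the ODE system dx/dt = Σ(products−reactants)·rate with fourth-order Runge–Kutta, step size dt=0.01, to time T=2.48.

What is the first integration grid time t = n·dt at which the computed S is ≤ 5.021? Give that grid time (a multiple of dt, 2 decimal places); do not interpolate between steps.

RK4 with dt=0.01: 248 steps to T=2.48. Trajectory (selected grid times):
t=0.00: S=10.85 C=22.89 M=35.18 D=39.31
t=0.02: S=6.27 C=46.62 M=34.63 D=15.99
t=0.03: S=4.22 C=54.42 M=34.36 D=8.40
t=0.28: S=0.11 C=67.21 M=28.19 D=0.19
t=0.55: S=0.08 C=71.30 M=22.77 D=0.15
t=0.83: S=0.06 C=74.70 M=18.25 D=0.11
t=1.10: S=0.05 C=77.34 M=14.74 D=0.09
t=1.38: S=0.04 C=79.53 M=11.81 D=0.07
t=1.65: S=0.03 C=81.24 M=9.54 D=0.05
t=1.93: S=0.02 C=82.66 M=7.64 D=0.04
t=2.20: S=0.02 C=83.77 M=6.17 D=0.03
t=2.48: S=0.01 C=84.69 M=4.95 D=0.03
S(0.02)=6.272 > 5.021 but S(0.03)=4.225 ≤ 5.021, so the first grid time is t=0.03.

Threshold first reached at t = 0.03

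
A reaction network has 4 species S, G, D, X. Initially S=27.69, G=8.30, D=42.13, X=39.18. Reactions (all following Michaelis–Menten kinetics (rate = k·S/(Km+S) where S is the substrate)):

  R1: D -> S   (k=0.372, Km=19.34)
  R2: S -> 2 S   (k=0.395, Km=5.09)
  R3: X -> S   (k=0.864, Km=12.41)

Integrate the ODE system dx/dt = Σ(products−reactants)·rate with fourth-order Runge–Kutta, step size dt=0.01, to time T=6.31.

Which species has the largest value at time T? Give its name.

RK4 with dt=0.01: 631 steps to T=6.31. Trajectory (selected grid times):
t=0.00: S=27.69 G=8.30 D=42.13 X=39.18
t=0.70: S=28.56 G=8.30 D=41.95 X=38.72
t=1.40: S=29.43 G=8.30 D=41.77 X=38.26
t=2.10: S=30.30 G=8.30 D=41.60 X=37.81
t=2.80: S=31.17 G=8.30 D=41.42 X=37.35
t=3.51: S=32.05 G=8.30 D=41.24 X=36.89
t=4.21: S=32.92 G=8.30 D=41.06 X=36.44
t=4.91: S=33.79 G=8.30 D=40.88 X=35.99
t=5.61: S=34.65 G=8.30 D=40.71 X=35.54
t=6.31: S=35.52 G=8.30 D=40.53 X=35.09
At T=6.31: S=35.52 G=8.30 D=40.53 X=35.09; the largest is D.

Dominant species at T: D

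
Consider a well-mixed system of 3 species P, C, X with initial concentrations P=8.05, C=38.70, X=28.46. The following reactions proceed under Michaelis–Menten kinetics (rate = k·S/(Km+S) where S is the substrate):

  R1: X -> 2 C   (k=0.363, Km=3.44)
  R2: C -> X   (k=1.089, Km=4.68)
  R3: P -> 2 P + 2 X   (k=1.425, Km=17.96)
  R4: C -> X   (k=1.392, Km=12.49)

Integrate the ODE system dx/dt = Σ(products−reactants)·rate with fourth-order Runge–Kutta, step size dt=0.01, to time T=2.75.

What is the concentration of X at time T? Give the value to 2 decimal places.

RK4 with dt=0.01: 275 steps to T=2.75. Trajectory (selected grid times):
t=0.00: P=8.05 C=38.70 X=28.46
t=0.31: P=8.19 C=38.27 X=29.26
t=0.61: P=8.32 C=37.86 X=30.04
t=0.92: P=8.46 C=37.44 X=30.84
t=1.22: P=8.60 C=37.04 X=31.62
t=1.53: P=8.74 C=36.62 X=32.43
t=1.83: P=8.89 C=36.21 X=33.21
t=2.14: P=9.03 C=35.80 X=34.03
t=2.44: P=9.18 C=35.40 X=34.81
t=2.75: P=9.33 C=34.99 X=35.63
Read off X at T=2.75: 35.63

X at T = 35.63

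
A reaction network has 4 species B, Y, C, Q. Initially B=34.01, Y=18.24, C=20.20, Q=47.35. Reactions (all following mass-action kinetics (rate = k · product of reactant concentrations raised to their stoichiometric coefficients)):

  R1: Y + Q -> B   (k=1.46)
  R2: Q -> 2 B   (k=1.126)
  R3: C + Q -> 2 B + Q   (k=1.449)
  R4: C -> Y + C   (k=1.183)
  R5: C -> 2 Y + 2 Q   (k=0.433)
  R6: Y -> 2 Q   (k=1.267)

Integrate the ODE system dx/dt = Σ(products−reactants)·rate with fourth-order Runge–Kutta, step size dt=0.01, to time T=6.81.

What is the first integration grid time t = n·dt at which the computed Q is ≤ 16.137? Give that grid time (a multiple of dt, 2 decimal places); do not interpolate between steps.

Threshold first reached at t = 0.54

RK4 with dt=0.01: 681 steps to T=6.81. Trajectory (selected grid times):
t=0.00: B=34.01 Y=18.24 C=20.20 Q=47.35
t=0.53: B=120.01 Y=0.00 C=0.00 Q=16.30
t=0.54: B=120.38 Y=0.00 C=0.00 Q=16.12
t=0.76: B=127.45 Y=0.00 C=0.00 Q=12.58
t=1.51: B=141.80 Y=0.00 C=0.00 Q=5.41
t=2.27: B=148.01 Y=0.00 C=0.00 Q=2.30
t=3.03: B=150.66 Y=0.00 C=0.00 Q=0.98
t=3.78: B=151.77 Y=0.00 C=0.00 Q=0.42
t=4.54: B=152.25 Y=0.00 C=0.00 Q=0.18
t=5.30: B=152.46 Y=0.00 C=0.00 Q=0.08
t=6.05: B=152.54 Y=0.00 C=0.00 Q=0.03
t=6.81: B=152.58 Y=0.00 C=0.00 Q=0.01
Q(0.53)=16.298 > 16.137 but Q(0.54)=16.116 ≤ 16.137, so the first grid time is t=0.54.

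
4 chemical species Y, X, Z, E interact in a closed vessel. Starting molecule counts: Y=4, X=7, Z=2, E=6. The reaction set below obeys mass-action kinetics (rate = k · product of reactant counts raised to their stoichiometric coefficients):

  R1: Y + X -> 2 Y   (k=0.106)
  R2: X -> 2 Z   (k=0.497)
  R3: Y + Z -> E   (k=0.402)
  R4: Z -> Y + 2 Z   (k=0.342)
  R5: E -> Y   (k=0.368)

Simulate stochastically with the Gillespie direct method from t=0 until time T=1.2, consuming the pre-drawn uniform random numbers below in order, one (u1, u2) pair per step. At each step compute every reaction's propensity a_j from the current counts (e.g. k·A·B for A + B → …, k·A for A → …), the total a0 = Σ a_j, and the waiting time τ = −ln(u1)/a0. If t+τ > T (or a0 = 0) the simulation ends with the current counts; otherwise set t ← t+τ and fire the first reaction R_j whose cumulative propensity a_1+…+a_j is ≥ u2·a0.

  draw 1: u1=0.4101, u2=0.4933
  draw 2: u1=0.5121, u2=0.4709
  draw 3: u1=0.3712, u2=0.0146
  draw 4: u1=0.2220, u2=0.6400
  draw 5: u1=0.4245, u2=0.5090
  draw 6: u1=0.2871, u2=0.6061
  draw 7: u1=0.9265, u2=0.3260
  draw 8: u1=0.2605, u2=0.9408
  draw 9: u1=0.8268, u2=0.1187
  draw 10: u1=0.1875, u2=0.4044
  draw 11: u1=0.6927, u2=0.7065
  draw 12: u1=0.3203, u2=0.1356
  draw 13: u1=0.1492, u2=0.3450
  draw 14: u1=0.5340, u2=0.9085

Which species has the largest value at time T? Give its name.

t=0.000: Y=4 X=7 Z=2 E=6
Draw 1: a1=2.968, a2=3.479, a3=3.216, a4=0.684, a5=2.208, a0=12.555; τ=−ln(0.4101)/12.555=0.071 → t=0.071; u2·a0=0.4933·12.555=6.193; a1=2.968 < 6.193 ≤ a1+a2=6.447 → R2 fires; Y=4 X=6 Z=4 E=6
Draw 2: a1=2.544, a2=2.982, a3=6.432, a4=1.368, a5=2.208, a0=15.534; τ=−ln(0.5121)/15.534=0.043 → t=0.114; u2·a0=0.4709·15.534=7.315; a1+a2=5.526 < 7.315 ≤ a1+…+a3=11.958 → R3 fires; Y=3 X=6 Z=3 E=7
Draw 3: a1=1.908, a2=2.982, a3=3.618, a4=1.026, a5=2.576, a0=12.110; τ=−ln(0.3712)/12.110=0.082 → t=0.196; u2·a0=0.0146·12.110=0.177 ≤ a1=1.908 → R1 fires; Y=4 X=5 Z=3 E=7
Draw 4: a1=2.120, a2=2.485, a3=4.824, a4=1.026, a5=2.576, a0=13.031; τ=−ln(0.2220)/13.031=0.115 → t=0.311; u2·a0=0.6400·13.031=8.340; a1+a2=4.605 < 8.340 ≤ a1+…+a3=9.429 → R3 fires; Y=3 X=5 Z=2 E=8
Draw 5: a1=1.590, a2=2.485, a3=2.412, a4=0.684, a5=2.944, a0=10.115; τ=−ln(0.4245)/10.115=0.085 → t=0.396; u2·a0=0.5090·10.115=5.149; a1+a2=4.075 < 5.149 ≤ a1+…+a3=6.487 → R3 fires; Y=2 X=5 Z=1 E=9
Draw 6: a1=1.060, a2=2.485, a3=0.804, a4=0.342, a5=3.312, a0=8.003; τ=−ln(0.2871)/8.003=0.156 → t=0.552; u2·a0=0.6061·8.003=4.851; a1+…+a4=4.691 < 4.851 ≤ a1+…+a5=8.003 → R5 fires; Y=3 X=5 Z=1 E=8
Draw 7: a1=1.590, a2=2.485, a3=1.206, a4=0.342, a5=2.944, a0=8.567; τ=−ln(0.9265)/8.567=0.009 → t=0.561; u2·a0=0.3260·8.567=2.793; a1=1.590 < 2.793 ≤ a1+a2=4.075 → R2 fires; Y=3 X=4 Z=3 E=8
Draw 8: a1=1.272, a2=1.988, a3=3.618, a4=1.026, a5=2.944, a0=10.848; τ=−ln(0.2605)/10.848=0.124 → t=0.685; u2·a0=0.9408·10.848=10.206; a1+…+a4=7.904 < 10.206 ≤ a1+…+a5=10.848 → R5 fires; Y=4 X=4 Z=3 E=7
Draw 9: a1=1.696, a2=1.988, a3=4.824, a4=1.026, a5=2.576, a0=12.110; τ=−ln(0.8268)/12.110=0.016 → t=0.701; u2·a0=0.1187·12.110=1.437 ≤ a1=1.696 → R1 fires; Y=5 X=3 Z=3 E=7
Draw 10: a1=1.590, a2=1.491, a3=6.030, a4=1.026, a5=2.576, a0=12.713; τ=−ln(0.1875)/12.713=0.132 → t=0.832; u2·a0=0.4044·12.713=5.141; a1+a2=3.081 < 5.141 ≤ a1+…+a3=9.111 → R3 fires; Y=4 X=3 Z=2 E=8
Draw 11: a1=1.272, a2=1.491, a3=3.216, a4=0.684, a5=2.944, a0=9.607; τ=−ln(0.6927)/9.607=0.038 → t=0.871; u2·a0=0.7065·9.607=6.787; a1+…+a4=6.663 < 6.787 ≤ a1+…+a5=9.607 → R5 fires; Y=5 X=3 Z=2 E=7
Draw 12: a1=1.590, a2=1.491, a3=4.020, a4=0.684, a5=2.576, a0=10.361; τ=−ln(0.3203)/10.361=0.110 → t=0.980; u2·a0=0.1356·10.361=1.405 ≤ a1=1.590 → R1 fires; Y=6 X=2 Z=2 E=7
Draw 13: a1=1.272, a2=0.994, a3=4.824, a4=0.684, a5=2.576, a0=10.350; τ=−ln(0.1492)/10.350=0.184 → t=1.164; u2·a0=0.3450·10.350=3.571; a1+a2=2.266 < 3.571 ≤ a1+…+a3=7.090 → R3 fires; Y=5 X=2 Z=1 E=8
Draw 14: a1=1.060, a2=0.994, a3=2.010, a4=0.342, a5=2.944, a0=7.350; τ=−ln(0.5340)/7.350=0.085 → t=1.250 > T=1.2: stop.
At T=1.2: Y=5 X=2 Z=1 E=8; the largest is E.

Dominant species at T: E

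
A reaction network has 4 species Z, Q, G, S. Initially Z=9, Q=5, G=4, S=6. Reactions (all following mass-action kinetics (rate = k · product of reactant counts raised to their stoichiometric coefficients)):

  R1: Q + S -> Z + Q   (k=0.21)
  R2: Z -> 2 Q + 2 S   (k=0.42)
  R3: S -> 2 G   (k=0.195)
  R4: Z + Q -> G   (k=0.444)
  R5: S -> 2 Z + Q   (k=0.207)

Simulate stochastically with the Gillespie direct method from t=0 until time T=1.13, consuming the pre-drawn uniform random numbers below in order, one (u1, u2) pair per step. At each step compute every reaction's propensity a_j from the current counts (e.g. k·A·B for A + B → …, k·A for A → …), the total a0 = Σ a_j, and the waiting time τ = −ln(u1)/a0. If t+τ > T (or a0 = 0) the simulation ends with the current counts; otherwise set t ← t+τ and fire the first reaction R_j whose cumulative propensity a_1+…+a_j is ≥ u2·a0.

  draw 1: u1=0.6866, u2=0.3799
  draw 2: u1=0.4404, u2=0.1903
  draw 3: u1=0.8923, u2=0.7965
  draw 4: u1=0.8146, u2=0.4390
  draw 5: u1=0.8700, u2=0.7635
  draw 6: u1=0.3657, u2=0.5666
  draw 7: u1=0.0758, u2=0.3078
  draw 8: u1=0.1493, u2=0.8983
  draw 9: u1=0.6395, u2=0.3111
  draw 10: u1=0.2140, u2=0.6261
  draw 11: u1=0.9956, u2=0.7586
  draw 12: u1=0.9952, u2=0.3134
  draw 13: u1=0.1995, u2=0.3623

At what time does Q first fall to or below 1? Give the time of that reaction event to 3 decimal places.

t=0.000: Z=9 Q=5 G=4 S=6
Draw 1: a1=6.300, a2=3.780, a3=1.170, a4=19.980, a5=1.242, a0=32.472; τ=−ln(0.6866)/32.472=0.012 → t=0.012; u2·a0=0.3799·32.472=12.336; a1+…+a3=11.250 < 12.336 ≤ a1+…+a4=31.230 → R4 fires; Z=8 Q=4 G=5 S=6
Draw 2: a1=5.040, a2=3.360, a3=1.170, a4=14.208, a5=1.242, a0=25.020; τ=−ln(0.4404)/25.020=0.033 → t=0.044; u2·a0=0.1903·25.020=4.761 ≤ a1=5.040 → R1 fires; Z=9 Q=4 G=5 S=5
Draw 3: a1=4.200, a2=3.780, a3=0.975, a4=15.984, a5=1.035, a0=25.974; τ=−ln(0.8923)/25.974=0.004 → t=0.049; u2·a0=0.7965·25.974=20.688; a1+…+a3=8.955 < 20.688 ≤ a1+…+a4=24.939 → R4 fires; Z=8 Q=3 G=6 S=5
Draw 4: a1=3.150, a2=3.360, a3=0.975, a4=10.656, a5=1.035, a0=19.176; τ=−ln(0.8146)/19.176=0.011 → t=0.059; u2·a0=0.4390·19.176=8.418; a1+…+a3=7.485 < 8.418 ≤ a1+…+a4=18.141 → R4 fires; Z=7 Q=2 G=7 S=5
Draw 5: a1=2.100, a2=2.940, a3=0.975, a4=6.216, a5=1.035, a0=13.266; τ=−ln(0.8700)/13.266=0.010 → t=0.070; u2·a0=0.7635·13.266=10.129; a1+…+a3=6.015 < 10.129 ≤ a1+…+a4=12.231 → R4 fires; Z=6 Q=1 G=8 S=5
Draw 6: a1=1.050, a2=2.520, a3=0.975, a4=2.664, a5=1.035, a0=8.244; τ=−ln(0.3657)/8.244=0.122 → t=0.192; u2·a0=0.5666·8.244=4.671; a1+…+a3=4.545 < 4.671 ≤ a1+…+a4=7.209 → R4 fires; Z=5 Q=0 G=9 S=5
Draw 7: a1=0.000, a2=2.100, a3=0.975, a4=0.000, a5=1.035, a0=4.110; τ=−ln(0.0758)/4.110=0.628 → t=0.820; u2·a0=0.3078·4.110=1.265; a1=0.000 < 1.265 ≤ a1+a2=2.100 → R2 fires; Z=4 Q=2 G=9 S=7
Draw 8: a1=2.940, a2=1.680, a3=1.365, a4=3.552, a5=1.449, a0=10.986; τ=−ln(0.1493)/10.986=0.173 → t=0.993; u2·a0=0.8983·10.986=9.869; a1+…+a4=9.537 < 9.869 ≤ a1+…+a5=10.986 → R5 fires; Z=6 Q=3 G=9 S=6
Draw 9: a1=3.780, a2=2.520, a3=1.170, a4=7.992, a5=1.242, a0=16.704; τ=−ln(0.6395)/16.704=0.027 → t=1.019; u2·a0=0.3111·16.704=5.197; a1=3.780 < 5.197 ≤ a1+a2=6.300 → R2 fires; Z=5 Q=5 G=9 S=8
Draw 10: a1=8.400, a2=2.100, a3=1.560, a4=11.100, a5=1.656, a0=24.816; τ=−ln(0.2140)/24.816=0.062 → t=1.082; u2·a0=0.6261·24.816=15.537; a1+…+a3=12.060 < 15.537 ≤ a1+…+a4=23.160 → R4 fires; Z=4 Q=4 G=10 S=8
Draw 11: a1=6.720, a2=1.680, a3=1.560, a4=7.104, a5=1.656, a0=18.720; τ=−ln(0.9956)/18.720=0.000 → t=1.082; u2·a0=0.7586·18.720=14.201; a1+…+a3=9.960 < 14.201 ≤ a1+…+a4=17.064 → R4 fires; Z=3 Q=3 G=11 S=8
Draw 12: a1=5.040, a2=1.260, a3=1.560, a4=3.996, a5=1.656, a0=13.512; τ=−ln(0.9952)/13.512=0.000 → t=1.082; u2·a0=0.3134·13.512=4.235 ≤ a1=5.040 → R1 fires; Z=4 Q=3 G=11 S=7
Draw 13: a1=4.410, a2=1.680, a3=1.365, a4=5.328, a5=1.449, a0=14.232; τ=−ln(0.1995)/14.232=0.113 → t=1.195 > T=1.13: stop.
Q first becomes ≤ 1 when it reaches 1 at the event at t=0.070.

Threshold first reached at t = 0.070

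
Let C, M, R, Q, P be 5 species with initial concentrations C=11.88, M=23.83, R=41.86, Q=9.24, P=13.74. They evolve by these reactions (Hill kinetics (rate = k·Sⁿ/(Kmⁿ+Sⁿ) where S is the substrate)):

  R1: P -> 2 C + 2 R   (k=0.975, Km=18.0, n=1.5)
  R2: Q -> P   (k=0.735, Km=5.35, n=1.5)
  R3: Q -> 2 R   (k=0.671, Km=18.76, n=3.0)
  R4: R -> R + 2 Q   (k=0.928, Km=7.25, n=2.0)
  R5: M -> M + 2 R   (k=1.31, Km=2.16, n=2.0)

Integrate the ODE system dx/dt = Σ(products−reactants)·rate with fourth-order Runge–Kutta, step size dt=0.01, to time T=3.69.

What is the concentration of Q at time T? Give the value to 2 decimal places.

Q at T = 13.43

RK4 with dt=0.01: 369 steps to T=3.69. Trajectory (selected grid times):
t=0.00: C=11.88 M=23.83 R=41.86 Q=9.24 P=13.74
t=0.41: C=12.20 M=23.83 R=43.31 Q=9.74 P=13.79
t=0.82: C=12.52 M=23.83 R=44.77 Q=10.22 P=13.85
t=1.23: C=12.84 M=23.83 R=46.24 Q=10.71 P=13.91
t=1.64: C=13.17 M=23.83 R=47.72 Q=11.18 P=13.97
t=2.05: C=13.49 M=23.83 R=49.21 Q=11.64 P=14.03
t=2.46: C=13.82 M=23.83 R=50.71 Q=12.10 P=14.10
t=2.87: C=14.15 M=23.83 R=52.23 Q=12.55 P=14.17
t=3.28: C=14.48 M=23.83 R=53.76 Q=13.00 P=14.25
t=3.69: C=14.81 M=23.83 R=55.29 Q=13.43 P=14.32
Read off Q at T=3.69: 13.43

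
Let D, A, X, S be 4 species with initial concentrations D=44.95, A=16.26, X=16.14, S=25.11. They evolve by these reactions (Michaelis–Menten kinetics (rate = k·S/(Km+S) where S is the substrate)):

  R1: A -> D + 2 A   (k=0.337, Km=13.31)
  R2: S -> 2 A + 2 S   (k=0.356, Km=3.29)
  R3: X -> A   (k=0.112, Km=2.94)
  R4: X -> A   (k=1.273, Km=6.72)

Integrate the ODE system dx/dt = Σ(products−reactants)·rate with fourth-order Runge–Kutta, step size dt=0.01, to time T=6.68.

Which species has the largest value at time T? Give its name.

RK4 with dt=0.01: 668 steps to T=6.68. Trajectory (selected grid times):
t=0.00: D=44.95 A=16.26 X=16.14 S=25.11
t=0.74: D=45.09 A=17.60 X=15.41 S=25.34
t=1.48: D=45.23 A=18.93 X=14.69 S=25.58
t=2.23: D=45.38 A=20.27 X=13.97 S=25.81
t=2.97: D=45.54 A=21.59 X=13.27 S=26.05
t=3.71: D=45.69 A=22.90 X=12.58 S=26.28
t=4.45: D=45.85 A=24.20 X=11.91 S=26.52
t=5.20: D=46.02 A=25.51 X=11.24 S=26.75
t=5.94: D=46.18 A=26.80 X=10.59 S=26.99
t=6.68: D=46.35 A=28.07 X=9.96 S=27.22
At T=6.68: D=46.35 A=28.07 X=9.96 S=27.22; the largest is D.

Dominant species at T: D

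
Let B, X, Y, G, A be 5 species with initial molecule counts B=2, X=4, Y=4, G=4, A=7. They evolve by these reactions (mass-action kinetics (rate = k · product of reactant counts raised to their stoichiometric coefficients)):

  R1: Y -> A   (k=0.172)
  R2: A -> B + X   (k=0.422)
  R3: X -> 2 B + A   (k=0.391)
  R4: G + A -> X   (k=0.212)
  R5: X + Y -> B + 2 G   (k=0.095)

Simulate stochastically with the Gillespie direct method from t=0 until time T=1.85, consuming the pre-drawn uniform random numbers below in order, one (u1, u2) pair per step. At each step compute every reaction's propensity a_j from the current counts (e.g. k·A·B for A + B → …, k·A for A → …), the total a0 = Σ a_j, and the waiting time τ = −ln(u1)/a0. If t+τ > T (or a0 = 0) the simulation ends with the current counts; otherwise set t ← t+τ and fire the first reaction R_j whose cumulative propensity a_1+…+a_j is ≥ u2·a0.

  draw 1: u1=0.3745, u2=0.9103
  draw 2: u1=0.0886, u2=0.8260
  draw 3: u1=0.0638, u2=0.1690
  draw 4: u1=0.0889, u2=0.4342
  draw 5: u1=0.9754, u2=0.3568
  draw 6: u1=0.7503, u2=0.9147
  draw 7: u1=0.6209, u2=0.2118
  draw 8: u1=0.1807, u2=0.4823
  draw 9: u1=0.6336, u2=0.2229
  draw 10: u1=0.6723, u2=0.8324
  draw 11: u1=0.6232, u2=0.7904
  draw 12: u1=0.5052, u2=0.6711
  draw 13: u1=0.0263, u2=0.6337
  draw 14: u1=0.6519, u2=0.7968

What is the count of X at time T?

t=0.000: B=2 X=4 Y=4 G=4 A=7
Draw 1: a1=0.688, a2=2.954, a3=1.564, a4=5.936, a5=1.520, a0=12.662; τ=−ln(0.3745)/12.662=0.078 → t=0.078; u2·a0=0.9103·12.662=11.526; a1+…+a4=11.142 < 11.526 ≤ a1+…+a5=12.662 → R5 fires; B=3 X=3 Y=3 G=6 A=7
Draw 2: a1=0.516, a2=2.954, a3=1.173, a4=8.904, a5=0.855, a0=14.402; τ=−ln(0.0886)/14.402=0.168 → t=0.246; u2·a0=0.8260·14.402=11.896; a1+…+a3=4.643 < 11.896 ≤ a1+…+a4=13.547 → R4 fires; B=3 X=4 Y=3 G=5 A=6
Draw 3: a1=0.516, a2=2.532, a3=1.564, a4=6.360, a5=1.140, a0=12.112; τ=−ln(0.0638)/12.112=0.227 → t=0.473; u2·a0=0.1690·12.112=2.047; a1=0.516 < 2.047 ≤ a1+a2=3.048 → R2 fires; B=4 X=5 Y=3 G=5 A=5
Draw 4: a1=0.516, a2=2.110, a3=1.955, a4=5.300, a5=1.425, a0=11.306; τ=−ln(0.0889)/11.306=0.214 → t=0.687; u2·a0=0.4342·11.306=4.909; a1+…+a3=4.581 < 4.909 ≤ a1+…+a4=9.881 → R4 fires; B=4 X=6 Y=3 G=4 A=4
Draw 5: a1=0.516, a2=1.688, a3=2.346, a4=3.392, a5=1.710, a0=9.652; τ=−ln(0.9754)/9.652=0.003 → t=0.690; u2·a0=0.3568·9.652=3.444; a1+a2=2.204 < 3.444 ≤ a1+…+a3=4.550 → R3 fires; B=6 X=5 Y=3 G=4 A=5
Draw 6: a1=0.516, a2=2.110, a3=1.955, a4=4.240, a5=1.425, a0=10.246; τ=−ln(0.7503)/10.246=0.028 → t=0.718; u2·a0=0.9147·10.246=9.372; a1+…+a4=8.821 < 9.372 ≤ a1+…+a5=10.246 → R5 fires; B=7 X=4 Y=2 G=6 A=5
Draw 7: a1=0.344, a2=2.110, a3=1.564, a4=6.360, a5=0.760, a0=11.138; τ=−ln(0.6209)/11.138=0.043 → t=0.761; u2·a0=0.2118·11.138=2.359; a1=0.344 < 2.359 ≤ a1+a2=2.454 → R2 fires; B=8 X=5 Y=2 G=6 A=4
Draw 8: a1=0.344, a2=1.688, a3=1.955, a4=5.088, a5=0.950, a0=10.025; τ=−ln(0.1807)/10.025=0.171 → t=0.931; u2·a0=0.4823·10.025=4.835; a1+…+a3=3.987 < 4.835 ≤ a1+…+a4=9.075 → R4 fires; B=8 X=6 Y=2 G=5 A=3
Draw 9: a1=0.344, a2=1.266, a3=2.346, a4=3.180, a5=1.140, a0=8.276; τ=−ln(0.6336)/8.276=0.055 → t=0.986; u2·a0=0.2229·8.276=1.845; a1+a2=1.610 < 1.845 ≤ a1+…+a3=3.956 → R3 fires; B=10 X=5 Y=2 G=5 A=4
Draw 10: a1=0.344, a2=1.688, a3=1.955, a4=4.240, a5=0.950, a0=9.177; τ=−ln(0.6723)/9.177=0.043 → t=1.030; u2·a0=0.8324·9.177=7.639; a1+…+a3=3.987 < 7.639 ≤ a1+…+a4=8.227 → R4 fires; B=10 X=6 Y=2 G=4 A=3
Draw 11: a1=0.344, a2=1.266, a3=2.346, a4=2.544, a5=1.140, a0=7.640; τ=−ln(0.6232)/7.640=0.062 → t=1.092; u2·a0=0.7904·7.640=6.039; a1+…+a3=3.956 < 6.039 ≤ a1+…+a4=6.500 → R4 fires; B=10 X=7 Y=2 G=3 A=2
Draw 12: a1=0.344, a2=0.844, a3=2.737, a4=1.272, a5=1.330, a0=6.527; τ=−ln(0.5052)/6.527=0.105 → t=1.196; u2·a0=0.6711·6.527=4.380; a1+…+a3=3.925 < 4.380 ≤ a1+…+a4=5.197 → R4 fires; B=10 X=8 Y=2 G=2 A=1
Draw 13: a1=0.344, a2=0.422, a3=3.128, a4=0.424, a5=1.520, a0=5.838; τ=−ln(0.0263)/5.838=0.623 → t=1.819; u2·a0=0.6337·5.838=3.700; a1+a2=0.766 < 3.700 ≤ a1+…+a3=3.894 → R3 fires; B=12 X=7 Y=2 G=2 A=2
Draw 14: a1=0.344, a2=0.844, a3=2.737, a4=0.848, a5=1.330, a0=6.103; τ=−ln(0.6519)/6.103=0.070 → t=1.889 > T=1.85: stop.
Read off X at T=1.85: 7

X at T = 7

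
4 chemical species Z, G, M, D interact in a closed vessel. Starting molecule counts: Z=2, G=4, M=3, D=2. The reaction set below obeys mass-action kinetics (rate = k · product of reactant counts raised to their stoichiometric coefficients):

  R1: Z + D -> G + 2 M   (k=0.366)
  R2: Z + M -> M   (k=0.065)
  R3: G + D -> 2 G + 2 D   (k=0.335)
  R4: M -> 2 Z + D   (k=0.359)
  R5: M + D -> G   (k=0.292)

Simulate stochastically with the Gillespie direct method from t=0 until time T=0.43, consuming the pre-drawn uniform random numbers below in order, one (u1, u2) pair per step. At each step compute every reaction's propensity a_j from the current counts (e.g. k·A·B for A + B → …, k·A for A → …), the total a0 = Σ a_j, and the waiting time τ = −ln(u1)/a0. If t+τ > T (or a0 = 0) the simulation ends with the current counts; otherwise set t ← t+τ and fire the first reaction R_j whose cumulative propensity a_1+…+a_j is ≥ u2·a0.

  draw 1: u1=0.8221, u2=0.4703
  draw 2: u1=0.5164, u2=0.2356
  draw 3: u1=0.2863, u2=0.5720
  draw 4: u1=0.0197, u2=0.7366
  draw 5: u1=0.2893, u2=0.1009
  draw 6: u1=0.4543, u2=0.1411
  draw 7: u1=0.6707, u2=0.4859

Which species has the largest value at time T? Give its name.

t=0.000: Z=2 G=4 M=3 D=2
Draw 1: a1=1.464, a2=0.390, a3=2.680, a4=1.077, a5=1.752, a0=7.363; τ=−ln(0.8221)/7.363=0.027 → t=0.027; u2·a0=0.4703·7.363=3.463; a1+a2=1.854 < 3.463 ≤ a1+…+a3=4.534 → R3 fires; Z=2 G=5 M=3 D=3
Draw 2: a1=2.196, a2=0.390, a3=5.025, a4=1.077, a5=2.628, a0=11.316; τ=−ln(0.5164)/11.316=0.058 → t=0.085; u2·a0=0.2356·11.316=2.666; a1+a2=2.586 < 2.666 ≤ a1+…+a3=7.611 → R3 fires; Z=2 G=6 M=3 D=4
Draw 3: a1=2.928, a2=0.390, a3=8.040, a4=1.077, a5=3.504, a0=15.939; τ=−ln(0.2863)/15.939=0.078 → t=0.163; u2·a0=0.5720·15.939=9.117; a1+a2=3.318 < 9.117 ≤ a1+…+a3=11.358 → R3 fires; Z=2 G=7 M=3 D=5
Draw 4: a1=3.660, a2=0.390, a3=11.725, a4=1.077, a5=4.380, a0=21.232; τ=−ln(0.0197)/21.232=0.185 → t=0.348; u2·a0=0.7366·21.232=15.639; a1+a2=4.050 < 15.639 ≤ a1+…+a3=15.775 → R3 fires; Z=2 G=8 M=3 D=6
Draw 5: a1=4.392, a2=0.390, a3=16.080, a4=1.077, a5=5.256, a0=27.195; τ=−ln(0.2893)/27.195=0.046 → t=0.394; u2·a0=0.1009·27.195=2.744 ≤ a1=4.392 → R1 fires; Z=1 G=9 M=5 D=5
Draw 6: a1=1.830, a2=0.325, a3=15.075, a4=1.795, a5=7.300, a0=26.325; τ=−ln(0.4543)/26.325=0.030 → t=0.424; u2·a0=0.1411·26.325=3.714; a1+a2=2.155 < 3.714 ≤ a1+…+a3=17.230 → R3 fires; Z=1 G=10 M=5 D=6
Draw 7: a1=2.196, a2=0.325, a3=20.100, a4=1.795, a5=8.760, a0=33.176; τ=−ln(0.6707)/33.176=0.012 → t=0.436 > T=0.43: stop.
At T=0.43: Z=1 G=10 M=5 D=6; the largest is G.

Dominant species at T: G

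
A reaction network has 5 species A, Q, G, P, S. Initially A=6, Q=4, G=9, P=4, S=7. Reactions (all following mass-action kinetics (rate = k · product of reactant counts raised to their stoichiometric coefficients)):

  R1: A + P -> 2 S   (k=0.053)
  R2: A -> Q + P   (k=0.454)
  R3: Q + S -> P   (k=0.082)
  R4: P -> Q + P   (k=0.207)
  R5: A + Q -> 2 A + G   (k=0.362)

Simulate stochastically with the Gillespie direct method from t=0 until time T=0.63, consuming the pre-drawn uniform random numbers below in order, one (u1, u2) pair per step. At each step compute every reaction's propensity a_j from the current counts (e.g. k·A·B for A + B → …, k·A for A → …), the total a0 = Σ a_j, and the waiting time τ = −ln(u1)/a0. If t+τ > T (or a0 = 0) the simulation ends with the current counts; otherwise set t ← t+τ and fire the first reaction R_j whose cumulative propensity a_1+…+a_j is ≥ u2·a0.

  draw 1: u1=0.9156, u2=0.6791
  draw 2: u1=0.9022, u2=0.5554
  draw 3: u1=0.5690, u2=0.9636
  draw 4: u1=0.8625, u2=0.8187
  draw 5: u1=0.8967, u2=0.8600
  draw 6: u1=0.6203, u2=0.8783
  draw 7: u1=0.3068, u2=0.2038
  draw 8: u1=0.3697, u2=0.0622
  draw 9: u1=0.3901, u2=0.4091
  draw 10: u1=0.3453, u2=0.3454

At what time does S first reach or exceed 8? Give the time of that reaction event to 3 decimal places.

Threshold first reached at t = 0.270

t=0.000: A=6 Q=4 G=9 P=4 S=7
Draw 1: a1=1.272, a2=2.724, a3=2.296, a4=0.828, a5=8.688, a0=15.808; τ=−ln(0.9156)/15.808=0.006 → t=0.006; u2·a0=0.6791·15.808=10.735; a1+…+a4=7.120 < 10.735 ≤ a1+…+a5=15.808 → R5 fires; A=7 Q=3 G=10 P=4 S=7
Draw 2: a1=1.484, a2=3.178, a3=1.722, a4=0.828, a5=7.602, a0=14.814; τ=−ln(0.9022)/14.814=0.007 → t=0.013; u2·a0=0.5554·14.814=8.228; a1+…+a4=7.212 < 8.228 ≤ a1+…+a5=14.814 → R5 fires; A=8 Q=2 G=11 P=4 S=7
Draw 3: a1=1.696, a2=3.632, a3=1.148, a4=0.828, a5=5.792, a0=13.096; τ=−ln(0.5690)/13.096=0.043 → t=0.056; u2·a0=0.9636·13.096=12.619; a1+…+a4=7.304 < 12.619 ≤ a1+…+a5=13.096 → R5 fires; A=9 Q=1 G=12 P=4 S=7
Draw 4: a1=1.908, a2=4.086, a3=0.574, a4=0.828, a5=3.258, a0=10.654; τ=−ln(0.8625)/10.654=0.014 → t=0.069; u2·a0=0.8187·10.654=8.722; a1+…+a4=7.396 < 8.722 ≤ a1+…+a5=10.654 → R5 fires; A=10 Q=0 G=13 P=4 S=7
Draw 5: a1=2.120, a2=4.540, a3=0.000, a4=0.828, a5=0.000, a0=7.488; τ=−ln(0.8967)/7.488=0.015 → t=0.084; u2·a0=0.8600·7.488=6.440; a1=2.120 < 6.440 ≤ a1+a2=6.660 → R2 fires; A=9 Q=1 G=13 P=5 S=7
Draw 6: a1=2.385, a2=4.086, a3=0.574, a4=1.035, a5=3.258, a0=11.338; τ=−ln(0.6203)/11.338=0.042 → t=0.126; u2·a0=0.8783·11.338=9.958; a1+…+a4=8.080 < 9.958 ≤ a1+…+a5=11.338 → R5 fires; A=10 Q=0 G=14 P=5 S=7
Draw 7: a1=2.650, a2=4.540, a3=0.000, a4=1.035, a5=0.000, a0=8.225; τ=−ln(0.3068)/8.225=0.144 → t=0.270; u2·a0=0.2038·8.225=1.676 ≤ a1=2.650 → R1 fires; A=9 Q=0 G=14 P=4 S=9
Draw 8: a1=1.908, a2=4.086, a3=0.000, a4=0.828, a5=0.000, a0=6.822; τ=−ln(0.3697)/6.822=0.146 → t=0.416; u2·a0=0.0622·6.822=0.424 ≤ a1=1.908 → R1 fires; A=8 Q=0 G=14 P=3 S=11
Draw 9: a1=1.272, a2=3.632, a3=0.000, a4=0.621, a5=0.000, a0=5.525; τ=−ln(0.3901)/5.525=0.170 → t=0.586; u2·a0=0.4091·5.525=2.260; a1=1.272 < 2.260 ≤ a1+a2=4.904 → R2 fires; A=7 Q=1 G=14 P=4 S=11
Draw 10: a1=1.484, a2=3.178, a3=0.902, a4=0.828, a5=2.534, a0=8.926; τ=−ln(0.3453)/8.926=0.119 → t=0.705 > T=0.63: stop.
S first becomes ≥ 8 when it reaches 9 at the event at t=0.270.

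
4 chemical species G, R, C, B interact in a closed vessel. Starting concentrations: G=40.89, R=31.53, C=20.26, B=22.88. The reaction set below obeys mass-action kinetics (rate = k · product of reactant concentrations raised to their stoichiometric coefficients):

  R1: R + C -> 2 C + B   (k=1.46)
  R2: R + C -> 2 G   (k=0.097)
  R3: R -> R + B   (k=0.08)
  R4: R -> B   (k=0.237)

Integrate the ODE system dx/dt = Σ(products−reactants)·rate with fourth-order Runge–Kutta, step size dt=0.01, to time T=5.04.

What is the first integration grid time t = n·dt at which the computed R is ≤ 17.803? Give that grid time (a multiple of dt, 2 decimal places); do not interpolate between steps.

RK4 with dt=0.01: 504 steps to T=5.04. Trajectory (selected grid times):
t=0.00: G=40.89 R=31.53 C=20.26 B=22.88
t=0.01: G=42.14 R=21.42 C=29.05 B=32.38
t=0.02: G=43.21 R=12.79 C=36.58 B=40.49
t=0.56: G=44.80 R=0.00 C=47.73 B=52.51
t=1.12: G=44.80 R=0.00 C=47.73 B=52.51
t=1.68: G=44.80 R=0.00 C=47.73 B=52.51
t=2.24: G=44.80 R=0.00 C=47.73 B=52.51
t=2.80: G=44.80 R=0.00 C=47.73 B=52.51
t=3.36: G=44.80 R=0.00 C=47.73 B=52.51
t=3.92: G=44.80 R=0.00 C=47.73 B=52.51
t=4.48: G=44.80 R=0.00 C=47.73 B=52.51
t=5.04: G=44.80 R=0.00 C=47.73 B=52.51
R(0.01)=21.422 > 17.803 but R(0.02)=12.789 ≤ 17.803, so the first grid time is t=0.02.

Threshold first reached at t = 0.02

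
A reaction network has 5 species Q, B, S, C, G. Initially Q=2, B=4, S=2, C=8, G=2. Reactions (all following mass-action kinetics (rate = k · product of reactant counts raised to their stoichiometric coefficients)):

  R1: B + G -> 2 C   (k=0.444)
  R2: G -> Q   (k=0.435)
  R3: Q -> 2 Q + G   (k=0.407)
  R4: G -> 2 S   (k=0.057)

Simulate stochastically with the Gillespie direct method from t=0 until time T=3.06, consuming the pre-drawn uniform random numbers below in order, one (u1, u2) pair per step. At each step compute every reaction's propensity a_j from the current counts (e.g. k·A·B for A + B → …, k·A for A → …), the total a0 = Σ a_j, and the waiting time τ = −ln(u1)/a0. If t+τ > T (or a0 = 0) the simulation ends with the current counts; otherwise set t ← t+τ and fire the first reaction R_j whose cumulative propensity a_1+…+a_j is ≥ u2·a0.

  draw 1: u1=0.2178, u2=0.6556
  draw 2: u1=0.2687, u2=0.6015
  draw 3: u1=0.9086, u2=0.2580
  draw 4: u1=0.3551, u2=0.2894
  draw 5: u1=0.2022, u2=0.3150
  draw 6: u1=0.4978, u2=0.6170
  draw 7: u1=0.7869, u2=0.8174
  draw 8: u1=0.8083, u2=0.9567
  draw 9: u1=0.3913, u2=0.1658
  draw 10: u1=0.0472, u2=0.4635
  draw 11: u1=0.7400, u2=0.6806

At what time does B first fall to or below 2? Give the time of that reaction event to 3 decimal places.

Threshold first reached at t = 1.161

t=0.000: Q=2 B=4 S=2 C=8 G=2
Draw 1: a1=3.552, a2=0.870, a3=0.814, a4=0.114, a0=5.350; τ=−ln(0.2178)/5.350=0.285 → t=0.285; u2·a0=0.6556·5.350=3.507 ≤ a1=3.552 → R1 fires; Q=2 B=3 S=2 C=10 G=1
Draw 2: a1=1.332, a2=0.435, a3=0.814, a4=0.057, a0=2.638; τ=−ln(0.2687)/2.638=0.498 → t=0.783; u2·a0=0.6015·2.638=1.587; a1=1.332 < 1.587 ≤ a1+a2=1.767 → R2 fires; Q=3 B=3 S=2 C=10 G=0
Draw 3: a1=0.000, a2=0.000, a3=1.221, a4=0.000, a0=1.221; τ=−ln(0.9086)/1.221=0.079 → t=0.862; u2·a0=0.2580·1.221=0.315; a1+a2=0.000 < 0.315 ≤ a1+…+a3=1.221 → R3 fires; Q=4 B=3 S=2 C=10 G=1
Draw 4: a1=1.332, a2=0.435, a3=1.628, a4=0.057, a0=3.452; τ=−ln(0.3551)/3.452=0.300 → t=1.161; u2·a0=0.2894·3.452=0.999 ≤ a1=1.332 → R1 fires; Q=4 B=2 S=2 C=12 G=0
Draw 5: a1=0.000, a2=0.000, a3=1.628, a4=0.000, a0=1.628; τ=−ln(0.2022)/1.628=0.982 → t=2.143; u2·a0=0.3150·1.628=0.513; a1+a2=0.000 < 0.513 ≤ a1+…+a3=1.628 → R3 fires; Q=5 B=2 S=2 C=12 G=1
Draw 6: a1=0.888, a2=0.435, a3=2.035, a4=0.057, a0=3.415; τ=−ln(0.4978)/3.415=0.204 → t=2.348; u2·a0=0.6170·3.415=2.107; a1+a2=1.323 < 2.107 ≤ a1+…+a3=3.358 → R3 fires; Q=6 B=2 S=2 C=12 G=2
Draw 7: a1=1.776, a2=0.870, a3=2.442, a4=0.114, a0=5.202; τ=−ln(0.7869)/5.202=0.046 → t=2.394; u2·a0=0.8174·5.202=4.252; a1+a2=2.646 < 4.252 ≤ a1+…+a3=5.088 → R3 fires; Q=7 B=2 S=2 C=12 G=3
Draw 8: a1=2.664, a2=1.305, a3=2.849, a4=0.171, a0=6.989; τ=−ln(0.8083)/6.989=0.030 → t=2.424; u2·a0=0.9567·6.989=6.686; a1+a2=3.969 < 6.686 ≤ a1+…+a3=6.818 → R3 fires; Q=8 B=2 S=2 C=12 G=4
Draw 9: a1=3.552, a2=1.740, a3=3.256, a4=0.228, a0=8.776; τ=−ln(0.3913)/8.776=0.107 → t=2.531; u2·a0=0.1658·8.776=1.455 ≤ a1=3.552 → R1 fires; Q=8 B=1 S=2 C=14 G=3
Draw 10: a1=1.332, a2=1.305, a3=3.256, a4=0.171, a0=6.064; τ=−ln(0.0472)/6.064=0.504 → t=3.035; u2·a0=0.4635·6.064=2.811; a1+a2=2.637 < 2.811 ≤ a1+…+a3=5.893 → R3 fires; Q=9 B=1 S=2 C=14 G=4
Draw 11: a1=1.776, a2=1.740, a3=3.663, a4=0.228, a0=7.407; τ=−ln(0.7400)/7.407=0.041 → t=3.075 > T=3.06: stop.
B first becomes ≤ 2 when it reaches 2 at the event at t=1.161.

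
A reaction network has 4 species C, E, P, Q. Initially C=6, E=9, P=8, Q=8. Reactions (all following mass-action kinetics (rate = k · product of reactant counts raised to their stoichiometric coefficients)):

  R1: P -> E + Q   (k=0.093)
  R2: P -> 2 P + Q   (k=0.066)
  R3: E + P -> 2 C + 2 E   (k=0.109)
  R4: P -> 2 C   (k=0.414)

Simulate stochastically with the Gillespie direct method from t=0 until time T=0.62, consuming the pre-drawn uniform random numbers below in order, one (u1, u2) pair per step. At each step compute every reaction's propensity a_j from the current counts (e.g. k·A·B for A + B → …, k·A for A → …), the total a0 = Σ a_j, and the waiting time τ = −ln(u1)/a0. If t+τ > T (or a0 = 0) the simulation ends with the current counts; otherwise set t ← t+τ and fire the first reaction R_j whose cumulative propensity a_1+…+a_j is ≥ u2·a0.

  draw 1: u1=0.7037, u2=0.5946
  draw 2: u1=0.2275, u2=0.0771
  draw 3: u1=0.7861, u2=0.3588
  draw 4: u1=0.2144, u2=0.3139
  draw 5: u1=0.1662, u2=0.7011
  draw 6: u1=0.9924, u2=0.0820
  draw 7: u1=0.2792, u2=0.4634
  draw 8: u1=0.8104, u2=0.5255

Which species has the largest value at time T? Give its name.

t=0.000: C=6 E=9 P=8 Q=8
Draw 1: a1=0.744, a2=0.528, a3=7.848, a4=3.312, a0=12.432; τ=−ln(0.7037)/12.432=0.028 → t=0.028; u2·a0=0.5946·12.432=7.392; a1+a2=1.272 < 7.392 ≤ a1+…+a3=9.120 → R3 fires; C=8 E=10 P=7 Q=8
Draw 2: a1=0.651, a2=0.462, a3=7.630, a4=2.898, a0=11.641; τ=−ln(0.2275)/11.641=0.127 → t=0.155; u2·a0=0.0771·11.641=0.898; a1=0.651 < 0.898 ≤ a1+a2=1.113 → R2 fires; C=8 E=10 P=8 Q=9
Draw 3: a1=0.744, a2=0.528, a3=8.720, a4=3.312, a0=13.304; τ=−ln(0.7861)/13.304=0.018 → t=0.174; u2·a0=0.3588·13.304=4.773; a1+a2=1.272 < 4.773 ≤ a1+…+a3=9.992 → R3 fires; C=10 E=11 P=7 Q=9
Draw 4: a1=0.651, a2=0.462, a3=8.393, a4=2.898, a0=12.404; τ=−ln(0.2144)/12.404=0.124 → t=0.298; u2·a0=0.3139·12.404=3.894; a1+a2=1.113 < 3.894 ≤ a1+…+a3=9.506 → R3 fires; C=12 E=12 P=6 Q=9
Draw 5: a1=0.558, a2=0.396, a3=7.848, a4=2.484, a0=11.286; τ=−ln(0.1662)/11.286=0.159 → t=0.457; u2·a0=0.7011·11.286=7.913; a1+a2=0.954 < 7.913 ≤ a1+…+a3=8.802 → R3 fires; C=14 E=13 P=5 Q=9
Draw 6: a1=0.465, a2=0.330, a3=7.085, a4=2.070, a0=9.950; τ=−ln(0.9924)/9.950=0.001 → t=0.457; u2·a0=0.0820·9.950=0.816; a1+a2=0.795 < 0.816 ≤ a1+…+a3=7.880 → R3 fires; C=16 E=14 P=4 Q=9
Draw 7: a1=0.372, a2=0.264, a3=6.104, a4=1.656, a0=8.396; τ=−ln(0.2792)/8.396=0.152 → t=0.609; u2·a0=0.4634·8.396=3.891; a1+a2=0.636 < 3.891 ≤ a1+…+a3=6.740 → R3 fires; C=18 E=15 P=3 Q=9
Draw 8: a1=0.279, a2=0.198, a3=4.905, a4=1.242, a0=6.624; τ=−ln(0.8104)/6.624=0.032 → t=0.641 > T=0.62: stop.
At T=0.62: C=18 E=15 P=3 Q=9; the largest is C.

Dominant species at T: C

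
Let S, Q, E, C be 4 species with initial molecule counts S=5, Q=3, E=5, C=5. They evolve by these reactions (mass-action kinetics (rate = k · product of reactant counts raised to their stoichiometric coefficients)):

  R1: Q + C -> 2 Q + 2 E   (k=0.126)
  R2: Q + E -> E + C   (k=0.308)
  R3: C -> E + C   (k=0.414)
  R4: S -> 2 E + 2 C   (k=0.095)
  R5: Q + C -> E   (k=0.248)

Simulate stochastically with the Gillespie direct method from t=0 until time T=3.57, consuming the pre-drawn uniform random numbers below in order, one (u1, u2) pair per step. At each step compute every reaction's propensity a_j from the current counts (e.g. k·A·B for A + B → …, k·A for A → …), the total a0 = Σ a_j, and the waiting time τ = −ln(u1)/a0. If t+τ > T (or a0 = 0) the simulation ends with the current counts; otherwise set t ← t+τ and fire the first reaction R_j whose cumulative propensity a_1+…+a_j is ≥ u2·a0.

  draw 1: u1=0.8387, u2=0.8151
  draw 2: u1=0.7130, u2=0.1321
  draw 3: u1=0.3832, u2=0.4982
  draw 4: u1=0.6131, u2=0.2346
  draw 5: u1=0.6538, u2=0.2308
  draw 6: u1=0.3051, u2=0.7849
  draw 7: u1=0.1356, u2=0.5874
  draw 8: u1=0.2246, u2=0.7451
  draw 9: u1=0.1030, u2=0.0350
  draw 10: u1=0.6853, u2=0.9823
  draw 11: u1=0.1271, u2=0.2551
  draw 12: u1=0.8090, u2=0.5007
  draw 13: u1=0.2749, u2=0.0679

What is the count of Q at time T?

t=0.000: S=5 Q=3 E=5 C=5
Draw 1: a1=1.890, a2=4.620, a3=2.070, a4=0.475, a5=3.720, a0=12.775; τ=−ln(0.8387)/12.775=0.014 → t=0.014; u2·a0=0.8151·12.775=10.413; a1+…+a4=9.055 < 10.413 ≤ a1+…+a5=12.775 → R5 fires; S=5 Q=2 E=6 C=4
Draw 2: a1=1.008, a2=3.696, a3=1.656, a4=0.475, a5=1.984, a0=8.819; τ=−ln(0.7130)/8.819=0.038 → t=0.052; u2·a0=0.1321·8.819=1.165; a1=1.008 < 1.165 ≤ a1+a2=4.704 → R2 fires; S=5 Q=1 E=6 C=5
Draw 3: a1=0.630, a2=1.848, a3=2.070, a4=0.475, a5=1.240, a0=6.263; τ=−ln(0.3832)/6.263=0.153 → t=0.205; u2·a0=0.4982·6.263=3.120; a1+a2=2.478 < 3.120 ≤ a1+…+a3=4.548 → R3 fires; S=5 Q=1 E=7 C=5
Draw 4: a1=0.630, a2=2.156, a3=2.070, a4=0.475, a5=1.240, a0=6.571; τ=−ln(0.6131)/6.571=0.074 → t=0.280; u2·a0=0.2346·6.571=1.542; a1=0.630 < 1.542 ≤ a1+a2=2.786 → R2 fires; S=5 Q=0 E=7 C=6
Draw 5: a1=0.000, a2=0.000, a3=2.484, a4=0.475, a5=0.000, a0=2.959; τ=−ln(0.6538)/2.959=0.144 → t=0.423; u2·a0=0.2308·2.959=0.683; a1+a2=0.000 < 0.683 ≤ a1+…+a3=2.484 → R3 fires; S=5 Q=0 E=8 C=6
Draw 6: a1=0.000, a2=0.000, a3=2.484, a4=0.475, a5=0.000, a0=2.959; τ=−ln(0.3051)/2.959=0.401 → t=0.825; u2·a0=0.7849·2.959=2.323; a1+a2=0.000 < 2.323 ≤ a1+…+a3=2.484 → R3 fires; S=5 Q=0 E=9 C=6
Draw 7: a1=0.000, a2=0.000, a3=2.484, a4=0.475, a5=0.000, a0=2.959; τ=−ln(0.1356)/2.959=0.675 → t=1.500; u2·a0=0.5874·2.959=1.738; a1+a2=0.000 < 1.738 ≤ a1+…+a3=2.484 → R3 fires; S=5 Q=0 E=10 C=6
Draw 8: a1=0.000, a2=0.000, a3=2.484, a4=0.475, a5=0.000, a0=2.959; τ=−ln(0.2246)/2.959=0.505 → t=2.004; u2·a0=0.7451·2.959=2.205; a1+a2=0.000 < 2.205 ≤ a1+…+a3=2.484 → R3 fires; S=5 Q=0 E=11 C=6
Draw 9: a1=0.000, a2=0.000, a3=2.484, a4=0.475, a5=0.000, a0=2.959; τ=−ln(0.1030)/2.959=0.768 → t=2.773; u2·a0=0.0350·2.959=0.104; a1+a2=0.000 < 0.104 ≤ a1+…+a3=2.484 → R3 fires; S=5 Q=0 E=12 C=6
Draw 10: a1=0.000, a2=0.000, a3=2.484, a4=0.475, a5=0.000, a0=2.959; τ=−ln(0.6853)/2.959=0.128 → t=2.900; u2·a0=0.9823·2.959=2.907; a1+…+a3=2.484 < 2.907 ≤ a1+…+a4=2.959 → R4 fires; S=4 Q=0 E=14 C=8
Draw 11: a1=0.000, a2=0.000, a3=3.312, a4=0.380, a5=0.000, a0=3.692; τ=−ln(0.1271)/3.692=0.559 → t=3.459; u2·a0=0.2551·3.692=0.942; a1+a2=0.000 < 0.942 ≤ a1+…+a3=3.312 → R3 fires; S=4 Q=0 E=15 C=8
Draw 12: a1=0.000, a2=0.000, a3=3.312, a4=0.380, a5=0.000, a0=3.692; τ=−ln(0.8090)/3.692=0.057 → t=3.516; u2·a0=0.5007·3.692=1.849; a1+a2=0.000 < 1.849 ≤ a1+…+a3=3.312 → R3 fires; S=4 Q=0 E=16 C=8
Draw 13: a1=0.000, a2=0.000, a3=3.312, a4=0.380, a5=0.000, a0=3.692; τ=−ln(0.2749)/3.692=0.350 → t=3.866 > T=3.57: stop.
Read off Q at T=3.57: 0

Q at T = 0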